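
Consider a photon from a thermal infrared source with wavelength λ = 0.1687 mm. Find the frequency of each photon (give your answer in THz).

Use c = 2.99792458 × 10^8 m/s.
First convert: λ = 0.1687 mm = 1.687 × 10^-4 m.
For a photon f = c/λ, so f = 1.777 × 10^12 Hz.
Converting to THz: f = 1.777 THz ≈ 1.78 THz.

1.78 THz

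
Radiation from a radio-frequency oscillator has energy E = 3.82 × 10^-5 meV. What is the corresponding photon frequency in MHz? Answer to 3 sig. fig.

9.24 MHz

Convert to SI: E = 3.82 × 10^-5 meV = 6.1203 × 10^-27 J.
Since f = E/h for a photon, f = 9.237 × 10^6 Hz.
Converting to MHz: f = 9.237 MHz ≈ 9.24 MHz.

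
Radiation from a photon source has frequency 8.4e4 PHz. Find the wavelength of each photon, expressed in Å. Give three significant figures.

Take c = 2.99792458e8 m/s.
In SI units: f = 8.4e4 PHz = 8.4e19 Hz.
The photon relation is λ = c/f, giving λ = 3.569e-12 m.
Converting to Å: λ = 0.03569 Å ≈ 0.0357 Å.

0.0357 Å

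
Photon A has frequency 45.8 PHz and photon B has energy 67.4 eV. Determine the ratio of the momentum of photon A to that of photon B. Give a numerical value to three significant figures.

2.81

p_A = 1.012 × 10^-25 kg·m/s (from frequency = 45.8 PHz, via p = hf/c).
p_B = 3.602 × 10^-26 kg·m/s (from energy = 67.4 eV, via p = E/c).
Ratio = 1.012 × 10^-25 / 3.602 × 10^-26 = 2.81.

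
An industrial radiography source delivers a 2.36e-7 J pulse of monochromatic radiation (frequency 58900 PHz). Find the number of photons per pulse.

6.05e6 photons

Per-photon energy: E = 3.903e-14 J (from frequency = 58900 PHz).
N = E_total / E_photon = 2.36e-7 J / 3.903e-14 J = 6.05e6.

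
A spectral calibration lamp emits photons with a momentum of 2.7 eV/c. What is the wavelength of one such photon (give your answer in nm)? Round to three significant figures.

459 nm

In SI units: p = 2.7 eV/c = 1.4430e-27 kg·m/s.
Apply λ = h/p: λ = 4.592e-7 m.
Converting to nm: λ = 459.2 nm ≈ 459 nm.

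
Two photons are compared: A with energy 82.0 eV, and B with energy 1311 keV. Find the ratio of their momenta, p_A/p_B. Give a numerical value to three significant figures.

6.25e-5

p_A = 4.382e-26 kg·m/s (from energy = 82.0 eV, via p = E/c).
p_B = 7.006e-22 kg·m/s (from energy = 1311 keV, via p = E/c).
Ratio = 4.382e-26 / 7.006e-22 = 6.25e-5.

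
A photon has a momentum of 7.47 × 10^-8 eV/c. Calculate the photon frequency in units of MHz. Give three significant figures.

Convert to SI: p = 7.47 × 10^-8 eV/c = 3.9922 × 10^-35 kg·m/s.
Since f = pc/h for a photon, f = 1.806 × 10^7 Hz.
Converting to MHz: f = 18.06 MHz ≈ 18.1 MHz.

18.1 MHz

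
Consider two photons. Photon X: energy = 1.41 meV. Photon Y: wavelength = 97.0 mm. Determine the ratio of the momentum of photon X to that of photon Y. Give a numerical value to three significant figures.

p_X = 7.535 × 10^-31 kg·m/s (from energy = 1.41 meV, via p = E/c).
p_Y = 6.831 × 10^-33 kg·m/s (from wavelength = 97.0 mm, via p = h/λ).
Ratio = 7.535 × 10^-31 / 6.831 × 10^-33 = 110.

110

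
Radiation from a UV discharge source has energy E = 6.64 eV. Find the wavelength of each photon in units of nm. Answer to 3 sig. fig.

In SI units: E = 6.64 eV = 1.0638e-18 J.
Apply λ = hc/E: λ = 1.867e-7 m.
Converting to nm: λ = 186.7 nm ≈ 187 nm.

187 nm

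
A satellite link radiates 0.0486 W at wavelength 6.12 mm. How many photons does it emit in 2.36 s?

3.53e21 photons

Total energy: E_total = P·t = 0.0486 × 2.36 = 0.1147 J.
Per-photon energy: E = 3.246e-23 J.
N = E_total / E_photon = 3.53e21.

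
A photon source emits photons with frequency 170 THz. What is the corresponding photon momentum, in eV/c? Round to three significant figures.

Convert to SI: f = 170 THz = 1.7 × 10^14 Hz.
For a photon p = hf/c, so p = 3.757 × 10^-28 kg·m/s.
Converting to eV/c: p = 0.7031 eV/c ≈ 0.703 eV/c.

0.703 eV/c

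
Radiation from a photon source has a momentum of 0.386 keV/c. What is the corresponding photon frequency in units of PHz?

Take h = 6.62607015e-34 J·s, c = 2.99792458e8 m/s, 1 eV = 1.602176634e-19 J.
First convert: p = 0.386 keV/c = 2.0629e-25 kg·m/s.
For a photon f = pc/h, so f = 9.333e16 Hz.
Converting to PHz: f = 93.33 PHz ≈ 93.3 PHz.

93.3 PHz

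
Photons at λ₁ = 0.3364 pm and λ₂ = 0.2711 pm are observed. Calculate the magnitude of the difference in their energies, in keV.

Using E = hc/λ: E₁ = 5.9050e-13 J, E₂ = 7.3274e-13 J.
|ΔE| = |5.9050e-13 − 7.3274e-13| = 1.42e-13 J = 888 keV.

888 keV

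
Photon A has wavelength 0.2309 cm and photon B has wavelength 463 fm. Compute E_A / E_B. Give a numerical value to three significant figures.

E_A = 8.603 × 10^-23 J (from wavelength = 0.2309 cm, via E = hc/λ).
E_B = 4.290 × 10^-13 J (from wavelength = 463 fm, via E = hc/λ).
Ratio = 8.603 × 10^-23 / 4.290 × 10^-13 = 2.01 × 10^-10.

2.01 × 10^-10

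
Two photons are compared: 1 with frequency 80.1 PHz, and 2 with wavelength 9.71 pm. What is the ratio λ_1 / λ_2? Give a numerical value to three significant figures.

λ_1 = 3.743·10^-9 m (from frequency = 80.1 PHz, via λ = c/f).
λ_2 = 9.710·10^-12 m (from wavelength = 9.71 pm, via λ given directly).
Ratio = 3.743·10^-9 / 9.710·10^-12 = 385.

385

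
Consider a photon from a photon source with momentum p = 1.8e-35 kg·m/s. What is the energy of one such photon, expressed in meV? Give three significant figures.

The photon relation is E = pc, giving E = 5.396e-27 J.
Converting to meV: E = 3.368e-5 meV ≈ 3.37e-5 meV.

3.37e-5 meV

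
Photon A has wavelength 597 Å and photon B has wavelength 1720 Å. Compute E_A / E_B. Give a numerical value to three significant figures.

2.88

E_A = 3.327 × 10^-18 J (from wavelength = 597 Å, via E = hc/λ).
E_B = 1.155 × 10^-18 J (from wavelength = 1720 Å, via E = hc/λ).
Ratio = 3.327 × 10^-18 / 1.155 × 10^-18 = 2.88.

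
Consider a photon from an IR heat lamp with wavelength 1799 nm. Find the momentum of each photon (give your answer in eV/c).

0.689 eV/c

In SI units: λ = 1799 nm = 1.799·10^-6 m.
For a photon p = h/λ, so p = 3.683·10^-28 kg·m/s.
Converting to eV/c: p = 0.6892 eV/c ≈ 0.689 eV/c.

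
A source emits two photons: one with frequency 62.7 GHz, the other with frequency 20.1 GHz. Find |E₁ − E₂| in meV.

0.176 meV

Using E = hf: E₁ = 4.155 × 10^-23 J, E₂ = 1.332 × 10^-23 J.
|ΔE| = |4.155 × 10^-23 − 1.332 × 10^-23| = 2.82 × 10^-23 J = 0.176 meV.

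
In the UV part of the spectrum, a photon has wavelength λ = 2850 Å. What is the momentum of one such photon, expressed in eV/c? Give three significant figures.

Take h = 6.62607015 × 10^-34 J·s, c = 2.99792458 × 10^8 m/s, 1 eV = 1.602176634 × 10^-19 J.
Convert to SI: λ = 2850 Å = 2.85 × 10^-7 m.
For a photon p = h/λ, so p = 2.325 × 10^-27 kg·m/s.
Converting to eV/c: p = 4.350 eV/c ≈ 4.35 eV/c.

4.35 eV/c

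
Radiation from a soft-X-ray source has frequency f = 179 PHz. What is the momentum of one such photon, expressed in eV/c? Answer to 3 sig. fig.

Take h = 6.62607015 × 10^-34 J·s, c = 2.99792458 × 10^8 m/s, 1 eV = 1.602176634 × 10^-19 J.
First convert: f = 179 PHz = 1.79 × 10^17 Hz.
For a photon p = hf/c, so p = 3.956 × 10^-25 kg·m/s.
Converting to eV/c: p = 740.3 eV/c ≈ 740 eV/c.

740 eV/c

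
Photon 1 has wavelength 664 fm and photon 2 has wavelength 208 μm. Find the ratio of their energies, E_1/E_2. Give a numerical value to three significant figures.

E_1 = 2.992e-13 J (from wavelength = 664 fm, via E = hc/λ).
E_2 = 9.550e-22 J (from wavelength = 208 μm, via E = hc/λ).
Ratio = 2.992e-13 / 9.550e-22 = 3.13e8.

3.13e8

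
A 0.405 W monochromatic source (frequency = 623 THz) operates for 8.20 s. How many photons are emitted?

Total energy: E_total = P·t = 0.405 × 8.20 = 3.321 J.
Per-photon energy: E = 4.128e-19 J.
N = E_total / E_photon = 8.04e18.

8.04e18 photons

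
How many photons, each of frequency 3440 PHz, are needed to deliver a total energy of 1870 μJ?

Per-photon energy: E = 2.279 × 10^-15 J (from frequency = 3440 PHz).
N = E_total / E_photon = 0.00187 J / 2.279 × 10^-15 J = 8.20 × 10^11.

8.20 × 10^11 photons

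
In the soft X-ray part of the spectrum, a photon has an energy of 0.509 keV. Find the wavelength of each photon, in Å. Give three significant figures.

24.4 Å

Convert to SI: E = 0.509 keV = 8.1551 × 10^-17 J.
The photon relation is λ = hc/E, giving λ = 2.436 × 10^-9 m.
Converting to Å: λ = 24.36 Å ≈ 24.4 Å.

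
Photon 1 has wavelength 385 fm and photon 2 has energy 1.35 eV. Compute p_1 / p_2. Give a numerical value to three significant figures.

2.39e6

p_1 = 1.721e-21 kg·m/s (from wavelength = 385 fm, via p = h/λ).
p_2 = 7.215e-28 kg·m/s (from energy = 1.35 eV, via p = E/c).
Ratio = 1.721e-21 / 7.215e-28 = 2.39e6.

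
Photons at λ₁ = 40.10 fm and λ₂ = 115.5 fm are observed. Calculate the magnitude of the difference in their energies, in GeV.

Using E = hc/λ: E₁ = 4.9537 × 10^-12 J, E₂ = 1.7199 × 10^-12 J.
|ΔE| = |4.9537 × 10^-12 − 1.7199 × 10^-12| = 3.23 × 10^-12 J = 0.0202 GeV.

0.0202 GeV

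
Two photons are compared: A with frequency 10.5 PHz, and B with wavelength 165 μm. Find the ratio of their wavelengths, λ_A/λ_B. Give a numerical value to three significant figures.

1.73e-4

λ_A = 2.855e-8 m (from frequency = 10.5 PHz, via λ = c/f).
λ_B = 1.650e-4 m (from wavelength = 165 μm, via λ given directly).
Ratio = 2.855e-8 / 1.650e-4 = 1.73e-4.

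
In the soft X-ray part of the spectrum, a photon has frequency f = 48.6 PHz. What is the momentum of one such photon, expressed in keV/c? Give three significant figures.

(h = 6.62607015e-34 J·s, c = 2.99792458e8 m/s, 1 eV = 1.602176634e-19 J.)
First convert: f = 48.6 PHz = 4.86e16 Hz.
Since p = hf/c for a photon, p = 1.074e-25 kg·m/s.
Converting to keV/c: p = 0.2010 keV/c ≈ 0.201 keV/c.

0.201 keV/c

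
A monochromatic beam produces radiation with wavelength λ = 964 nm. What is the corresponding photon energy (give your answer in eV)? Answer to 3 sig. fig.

1.29 eV

Take h = 6.62607015 × 10^-34 J·s, c = 2.99792458 × 10^8 m/s, 1 eV = 1.602176634 × 10^-19 J.
First convert: λ = 964 nm = 9.64 × 10^-7 m.
Since E = hc/λ for a photon, E = 2.061 × 10^-19 J.
Converting to eV: E = 1.286 eV ≈ 1.29 eV.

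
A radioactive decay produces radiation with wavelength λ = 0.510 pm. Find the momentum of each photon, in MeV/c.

Convert to SI: λ = 0.510 pm = 5.10 × 10^-13 m.
The photon relation is p = h/λ, giving p = 1.299 × 10^-21 kg·m/s.
Converting to MeV/c: p = 2.431 MeV/c ≈ 2.43 MeV/c.

2.43 MeV/c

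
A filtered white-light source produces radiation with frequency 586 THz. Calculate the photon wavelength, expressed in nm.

(c = 2.99792458 × 10^8 m/s.)
In SI units: f = 586 THz = 5.86 × 10^14 Hz.
Apply λ = c/f: λ = 5.116 × 10^-7 m.
Converting to nm: λ = 511.6 nm ≈ 512 nm.

512 nm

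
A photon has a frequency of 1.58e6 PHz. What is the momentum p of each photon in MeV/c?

(h = 6.62607015e-34 J·s, c = 2.99792458e8 m/s, 1 eV = 1.602176634e-19 J.)
First convert: f = 1.58e6 PHz = 1.58e21 Hz.
The photon relation is p = hf/c, giving p = 3.492e-21 kg·m/s.
Converting to MeV/c: p = 6.534 MeV/c ≈ 6.53 MeV/c.

6.53 MeV/c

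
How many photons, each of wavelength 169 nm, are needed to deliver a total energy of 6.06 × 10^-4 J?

5.16 × 10^14 photons

Per-photon energy: E = 1.175 × 10^-18 J (from wavelength = 169 nm).
N = E_total / E_photon = 6.06 × 10^-4 J / 1.175 × 10^-18 J = 5.16 × 10^14.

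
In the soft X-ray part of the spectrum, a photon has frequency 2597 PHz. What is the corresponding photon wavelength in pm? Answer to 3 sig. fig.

Use c = 2.99792458 × 10^8 m/s.
First convert: f = 2597 PHz = 2.597 × 10^18 Hz.
Since λ = c/f for a photon, λ = 1.154 × 10^-10 m.
Converting to pm: λ = 115.4 pm ≈ 115 pm.

115 pm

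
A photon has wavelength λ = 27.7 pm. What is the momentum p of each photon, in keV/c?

(h = 6.62607015·10^-34 J·s, c = 2.99792458·10^8 m/s, 1 eV = 1.602176634·10^-19 J.)
Convert to SI: λ = 27.7 pm = 2.77·10^-11 m.
Apply p = h/λ: p = 2.392·10^-23 kg·m/s.
Converting to keV/c: p = 44.76 keV/c ≈ 44.8 keV/c.

44.8 keV/c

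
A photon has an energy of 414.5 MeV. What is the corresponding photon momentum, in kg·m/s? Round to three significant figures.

(c = 2.99792458e8 m/s, 1 eV = 1.602176634e-19 J.)
First convert: E = 414.5 MeV = 6.6410e-11 J.
Apply p = E/c: p = 2.215e-19 kg·m/s.
So p ≈ 2.22e-19 kg·m/s.

2.22e-19 kg·m/s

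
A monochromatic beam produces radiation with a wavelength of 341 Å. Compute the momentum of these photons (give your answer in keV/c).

Use h = 6.62607015 × 10^-34 J·s, c = 2.99792458 × 10^8 m/s, 1 eV = 1.602176634 × 10^-19 J.
First convert: λ = 341 Å = 3.41 × 10^-8 m.
For a photon p = h/λ, so p = 1.943 × 10^-26 kg·m/s.
Converting to keV/c: p = 0.03636 keV/c ≈ 0.0364 keV/c.

0.0364 keV/c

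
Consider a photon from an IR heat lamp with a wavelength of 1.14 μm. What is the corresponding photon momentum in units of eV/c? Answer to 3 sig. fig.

(h = 6.62607015·10^-34 J·s, c = 2.99792458·10^8 m/s, 1 eV = 1.602176634·10^-19 J.)
Convert to SI: λ = 1.14 μm = 1.14·10^-6 m.
The photon relation is p = h/λ, giving p = 5.812·10^-28 kg·m/s.
Converting to eV/c: p = 1.088 eV/c ≈ 1.09 eV/c.

1.09 eV/c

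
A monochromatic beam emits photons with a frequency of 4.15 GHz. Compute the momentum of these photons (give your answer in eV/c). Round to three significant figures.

(h = 6.62607015e-34 J·s, c = 2.99792458e8 m/s, 1 eV = 1.602176634e-19 J.)
In SI units: f = 4.15 GHz = 4.15e9 Hz.
The photon relation is p = hf/c, giving p = 9.172e-33 kg·m/s.
Converting to eV/c: p = 1.716e-5 eV/c ≈ 1.72e-5 eV/c.

1.72e-5 eV/c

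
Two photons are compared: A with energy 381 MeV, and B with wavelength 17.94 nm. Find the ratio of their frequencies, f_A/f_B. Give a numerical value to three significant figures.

f_A = 9.213e22 Hz (from energy = 381 MeV, via f = E/h).
f_B = 1.671e16 Hz (from wavelength = 17.94 nm, via f = c/λ).
Ratio = 9.213e22 / 1.671e16 = 5.51e6.

5.51e6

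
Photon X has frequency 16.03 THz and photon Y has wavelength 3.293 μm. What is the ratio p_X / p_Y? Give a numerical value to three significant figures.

0.176

p_X = 3.543 × 10^-29 kg·m/s (from frequency = 16.03 THz, via p = hf/c).
p_Y = 2.012 × 10^-28 kg·m/s (from wavelength = 3.293 μm, via p = h/λ).
Ratio = 3.543 × 10^-29 / 2.012 × 10^-28 = 0.176.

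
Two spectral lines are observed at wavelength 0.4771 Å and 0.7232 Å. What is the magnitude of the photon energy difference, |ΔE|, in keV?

Using E = hc/λ: E₁ = 4.1636·10^-15 J, E₂ = 2.7467·10^-15 J.
|ΔE| = |4.1636·10^-15 − 2.7467·10^-15| = 1.42·10^-15 J = 8.84 keV.

8.84 keV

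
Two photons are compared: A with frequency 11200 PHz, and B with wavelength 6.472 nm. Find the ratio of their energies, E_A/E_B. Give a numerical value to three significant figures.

242

E_A = 7.421 × 10^-15 J (from frequency = 11200 PHz, via E = hf).
E_B = 3.069 × 10^-17 J (from wavelength = 6.472 nm, via E = hc/λ).
Ratio = 7.421 × 10^-15 / 3.069 × 10^-17 = 242.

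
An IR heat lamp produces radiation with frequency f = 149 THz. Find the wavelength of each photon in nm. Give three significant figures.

2010 nm

First convert: f = 149 THz = 1.49 × 10^14 Hz.
Apply λ = c/f: λ = 2.012 × 10^-6 m.
Converting to nm: λ = 2012 nm ≈ 2010 nm.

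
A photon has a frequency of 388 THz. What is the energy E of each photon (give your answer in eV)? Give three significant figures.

1.60 eV

(h = 6.62607015e-34 J·s, 1 eV = 1.602176634e-19 J.)
First convert: f = 388 THz = 3.88e14 Hz.
For a photon E = hf, so E = 2.571e-19 J.
Converting to eV: E = 1.605 eV ≈ 1.60 eV.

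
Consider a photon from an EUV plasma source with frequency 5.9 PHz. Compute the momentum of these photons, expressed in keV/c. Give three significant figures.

0.0244 keV/c

(h = 6.62607015 × 10^-34 J·s, c = 2.99792458 × 10^8 m/s, 1 eV = 1.602176634 × 10^-19 J.)
First convert: f = 5.9 PHz = 5.9 × 10^15 Hz.
Apply p = hf/c: p = 1.304 × 10^-26 kg·m/s.
Converting to keV/c: p = 0.02440 keV/c ≈ 0.0244 keV/c.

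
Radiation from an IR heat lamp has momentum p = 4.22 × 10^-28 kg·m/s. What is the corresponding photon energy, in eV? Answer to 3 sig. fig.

0.790 eV

For a photon E = pc, so E = 1.265 × 10^-19 J.
Converting to eV: E = 0.7896 eV ≈ 0.790 eV.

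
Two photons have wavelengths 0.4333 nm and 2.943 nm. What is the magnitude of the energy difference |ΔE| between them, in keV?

Using E = hc/λ: E₁ = 4.5845e-16 J, E₂ = 6.7497e-17 J.
|ΔE| = |4.5845e-16 − 6.7497e-17| = 3.91e-16 J = 2.44 keV.

2.44 keV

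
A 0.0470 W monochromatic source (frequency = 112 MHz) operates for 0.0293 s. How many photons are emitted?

Total energy: E_total = P·t = 0.0470 × 0.0293 = 0.001377 J.
Per-photon energy: E = 7.421e-26 J.
N = E_total / E_photon = 1.86e22.

1.86e22 photons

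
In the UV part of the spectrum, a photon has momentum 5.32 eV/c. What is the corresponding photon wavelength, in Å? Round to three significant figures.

2330 Å

In SI units: p = 5.32 eV/c = 2.8432·10^-27 kg·m/s.
Apply λ = h/p: λ = 2.331·10^-7 m.
Converting to Å: λ = 2331 Å ≈ 2330 Å.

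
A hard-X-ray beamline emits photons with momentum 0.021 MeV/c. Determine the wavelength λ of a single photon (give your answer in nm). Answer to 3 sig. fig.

0.0590 nm

Use h = 6.62607015e-34 J·s, c = 2.99792458e8 m/s, 1 eV = 1.602176634e-19 J.
First convert: p = 0.021 MeV/c = 1.1223e-23 kg·m/s.
Since λ = h/p for a photon, λ = 5.904e-11 m.
Converting to nm: λ = 0.05904 nm ≈ 0.0590 nm.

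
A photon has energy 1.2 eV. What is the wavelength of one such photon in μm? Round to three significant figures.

(h = 6.62607015 × 10^-34 J·s, c = 2.99792458 × 10^8 m/s, 1 eV = 1.602176634 × 10^-19 J.)
In SI units: E = 1.2 eV = 1.9226 × 10^-19 J.
Since λ = hc/E for a photon, λ = 1.033 × 10^-6 m.
Converting to μm: λ = 1.033 μm ≈ 1.03 μm.

1.03 μm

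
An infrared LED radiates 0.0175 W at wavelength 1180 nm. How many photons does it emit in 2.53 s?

2.63 × 10^17 photons

Total energy: E_total = P·t = 0.0175 × 2.53 = 0.04428 J.
Per-photon energy: E = 1.683 × 10^-19 J.
N = E_total / E_photon = 2.63 × 10^17.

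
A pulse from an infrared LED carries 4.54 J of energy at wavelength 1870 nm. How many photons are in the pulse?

Per-photon energy: E = 1.062e-19 J (from wavelength = 1870 nm).
N = E_total / E_photon = 4.54 J / 1.062e-19 J = 4.27e19.

4.27e19 photons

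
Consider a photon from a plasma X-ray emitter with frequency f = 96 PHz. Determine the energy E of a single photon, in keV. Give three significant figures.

In SI units: f = 96 PHz = 9.6 × 10^16 Hz.
Since E = hf for a photon, E = 6.361 × 10^-17 J.
Converting to keV: E = 0.3970 keV ≈ 0.397 keV.

0.397 keV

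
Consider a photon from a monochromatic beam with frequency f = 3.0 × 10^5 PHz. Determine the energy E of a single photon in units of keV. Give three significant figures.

Use h = 6.62607015 × 10^-34 J·s, 1 eV = 1.602176634 × 10^-19 J.
First convert: f = 3.0 × 10^5 PHz = 3.0 × 10^20 Hz.
Apply E = hf: E = 1.988 × 10^-13 J.
Converting to keV: E = 1241 keV ≈ 1240 keV.

1240 keV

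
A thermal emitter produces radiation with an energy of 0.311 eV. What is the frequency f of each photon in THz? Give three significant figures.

75.2 THz

Use h = 6.62607015 × 10^-34 J·s, 1 eV = 1.602176634 × 10^-19 J.
In SI units: E = 0.311 eV = 4.9828 × 10^-20 J.
For a photon f = E/h, so f = 7.520 × 10^13 Hz.
Converting to THz: f = 75.20 THz ≈ 75.2 THz.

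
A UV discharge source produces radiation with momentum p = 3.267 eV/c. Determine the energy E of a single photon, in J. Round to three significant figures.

5.23 × 10^-19 J

(c = 2.99792458 × 10^8 m/s, 1 eV = 1.602176634 × 10^-19 J.)
Convert to SI: p = 3.267 eV/c = 1.7460 × 10^-27 kg·m/s.
For a photon E = pc, so E = 5.234 × 10^-19 J.
So E ≈ 5.23 × 10^-19 J.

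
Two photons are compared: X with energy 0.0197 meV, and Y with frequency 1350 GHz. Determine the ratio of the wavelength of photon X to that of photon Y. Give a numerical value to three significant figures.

λ_X = 0.06294 m (from energy = 0.0197 meV, via λ = hc/E).
λ_Y = 2.221e-4 m (from frequency = 1350 GHz, via λ = c/f).
Ratio = 0.06294 / 2.221e-4 = 283.

283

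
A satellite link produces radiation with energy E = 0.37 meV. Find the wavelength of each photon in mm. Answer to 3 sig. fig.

3.35 mm

Convert to SI: E = 0.37 meV = 5.9281e-23 J.
For a photon λ = hc/E, so λ = 0.003351 m.
Converting to mm: λ = 3.351 mm ≈ 3.35 mm.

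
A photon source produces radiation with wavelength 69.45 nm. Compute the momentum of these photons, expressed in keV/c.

0.0179 keV/c

Take h = 6.62607015·10^-34 J·s, c = 2.99792458·10^8 m/s, 1 eV = 1.602176634·10^-19 J.
First convert: λ = 69.45 nm = 6.945·10^-8 m.
Since p = h/λ for a photon, p = 9.541·10^-27 kg·m/s.
Converting to keV/c: p = 0.01785 keV/c ≈ 0.0179 keV/c.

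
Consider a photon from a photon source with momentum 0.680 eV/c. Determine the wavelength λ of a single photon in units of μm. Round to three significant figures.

1.82 μm

Convert to SI: p = 0.680 eV/c = 3.6341·10^-28 kg·m/s.
Since λ = h/p for a photon, λ = 1.823·10^-6 m.
Converting to μm: λ = 1.823 μm ≈ 1.82 μm.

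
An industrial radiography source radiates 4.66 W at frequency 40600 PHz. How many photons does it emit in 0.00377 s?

6.53 × 10^11 photons

Total energy: E_total = P·t = 4.66 × 0.00377 = 0.01757 J.
Per-photon energy: E = 2.690 × 10^-14 J.
N = E_total / E_photon = 6.53 × 10^11.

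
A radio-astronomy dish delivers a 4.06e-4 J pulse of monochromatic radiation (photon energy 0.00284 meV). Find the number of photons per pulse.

8.92e20 photons

Per-photon energy: E = 4.550e-25 J (from energy = 0.00284 meV).
N = E_total / E_photon = 4.06e-4 J / 4.550e-25 J = 8.92e20.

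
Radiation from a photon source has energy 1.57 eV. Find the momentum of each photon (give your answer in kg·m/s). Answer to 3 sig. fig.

8.39 × 10^-28 kg·m/s

Convert to SI: E = 1.57 eV = 2.5154 × 10^-19 J.
Apply p = E/c: p = 8.391 × 10^-28 kg·m/s.
So p ≈ 8.39 × 10^-28 kg·m/s.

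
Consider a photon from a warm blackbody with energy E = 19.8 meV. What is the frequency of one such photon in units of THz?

4.79 THz

In SI units: E = 19.8 meV = 3.1723·10^-21 J.
For a photon f = E/h, so f = 4.788·10^12 Hz.
Converting to THz: f = 4.788 THz ≈ 4.79 THz.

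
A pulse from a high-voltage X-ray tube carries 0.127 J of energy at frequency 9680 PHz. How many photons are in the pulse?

Per-photon energy: E = 6.414 × 10^-15 J (from frequency = 9680 PHz).
N = E_total / E_photon = 0.127 J / 6.414 × 10^-15 J = 1.98 × 10^13.

1.98 × 10^13 photons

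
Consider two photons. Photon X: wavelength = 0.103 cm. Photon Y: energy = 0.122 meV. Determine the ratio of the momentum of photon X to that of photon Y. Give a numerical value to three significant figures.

p_X = 6.433 × 10^-31 kg·m/s (from wavelength = 0.103 cm, via p = h/λ).
p_Y = 6.520 × 10^-32 kg·m/s (from energy = 0.122 meV, via p = E/c).
Ratio = 6.433 × 10^-31 / 6.520 × 10^-32 = 9.87.

9.87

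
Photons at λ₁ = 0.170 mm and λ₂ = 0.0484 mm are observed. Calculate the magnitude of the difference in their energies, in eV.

0.0183 eV

Using E = hc/λ: E₁ = 1.168·10^-21 J, E₂ = 4.104·10^-21 J.
|ΔE| = |1.168·10^-21 − 4.104·10^-21| = 2.94·10^-21 J = 0.0183 eV.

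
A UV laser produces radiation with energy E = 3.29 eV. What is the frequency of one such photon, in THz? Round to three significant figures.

(h = 6.62607015 × 10^-34 J·s, 1 eV = 1.602176634 × 10^-19 J.)
In SI units: E = 3.29 eV = 5.2712 × 10^-19 J.
Since f = E/h for a photon, f = 7.955 × 10^14 Hz.
Converting to THz: f = 795.5 THz ≈ 796 THz.

796 THz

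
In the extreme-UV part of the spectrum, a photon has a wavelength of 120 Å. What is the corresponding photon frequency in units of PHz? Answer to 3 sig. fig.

25.0 PHz

Convert to SI: λ = 120 Å = 1.2·10^-8 m.
For a photon f = c/λ, so f = 2.498·10^16 Hz.
Converting to PHz: f = 24.98 PHz ≈ 25.0 PHz.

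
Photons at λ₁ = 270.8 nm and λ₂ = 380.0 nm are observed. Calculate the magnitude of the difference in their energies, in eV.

Using E = hc/λ: E₁ = 7.3355e-19 J, E₂ = 5.2275e-19 J.
|ΔE| = |7.3355e-19 − 5.2275e-19| = 2.11e-19 J = 1.32 eV.

1.32 eV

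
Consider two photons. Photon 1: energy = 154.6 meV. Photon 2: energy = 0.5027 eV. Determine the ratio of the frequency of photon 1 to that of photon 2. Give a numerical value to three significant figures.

f_1 = 3.738 × 10^13 Hz (from energy = 154.6 meV, via f = E/h).
f_2 = 1.216 × 10^14 Hz (from energy = 0.5027 eV, via f = E/h).
Ratio = 3.738 × 10^13 / 1.216 × 10^14 = 0.308.

0.308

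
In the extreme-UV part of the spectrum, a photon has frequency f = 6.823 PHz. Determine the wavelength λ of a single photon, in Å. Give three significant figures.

439 Å

Convert to SI: f = 6.823 PHz = 6.823e15 Hz.
The photon relation is λ = c/f, giving λ = 4.394e-8 m.
Converting to Å: λ = 439.4 Å ≈ 439 Å.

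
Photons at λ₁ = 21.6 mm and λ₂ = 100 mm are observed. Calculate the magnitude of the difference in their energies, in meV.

Using E = hc/λ: E₁ = 9.197 × 10^-24 J, E₂ = 1.986 × 10^-24 J.
|ΔE| = |9.197 × 10^-24 − 1.986 × 10^-24| = 7.21 × 10^-24 J = 0.0450 meV.

0.0450 meV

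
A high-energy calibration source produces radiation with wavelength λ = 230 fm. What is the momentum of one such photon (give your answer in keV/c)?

Take h = 6.62607015 × 10^-34 J·s, c = 2.99792458 × 10^8 m/s, 1 eV = 1.602176634 × 10^-19 J.
First convert: λ = 230 fm = 2.30 × 10^-13 m.
The photon relation is p = h/λ, giving p = 2.881 × 10^-21 kg·m/s.
Converting to keV/c: p = 5391 keV/c ≈ 5390 keV/c.

5390 keV/c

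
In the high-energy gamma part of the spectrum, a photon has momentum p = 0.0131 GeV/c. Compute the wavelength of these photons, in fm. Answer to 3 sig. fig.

94.6 fm

Take h = 6.62607015 × 10^-34 J·s, c = 2.99792458 × 10^8 m/s, 1 eV = 1.602176634 × 10^-19 J.
First convert: p = 0.0131 GeV/c = 7.0010 × 10^-21 kg·m/s.
Since λ = h/p for a photon, λ = 9.464 × 10^-14 m.
Converting to fm: λ = 94.64 fm ≈ 94.6 fm.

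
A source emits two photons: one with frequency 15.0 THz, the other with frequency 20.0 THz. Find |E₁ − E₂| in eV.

0.0207 eV

Using E = hf: E₁ = 9.939e-21 J, E₂ = 1.325e-20 J.
|ΔE| = |9.939e-21 − 1.325e-20| = 3.31e-21 J = 0.0207 eV.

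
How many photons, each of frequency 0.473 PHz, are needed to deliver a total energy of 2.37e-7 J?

Per-photon energy: E = 3.134e-19 J (from frequency = 0.473 PHz).
N = E_total / E_photon = 2.37e-7 J / 3.134e-19 J = 7.56e11.

7.56e11 photons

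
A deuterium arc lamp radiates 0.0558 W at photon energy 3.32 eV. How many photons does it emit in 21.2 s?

Total energy: E_total = P·t = 0.0558 × 21.2 = 1.183 J.
Per-photon energy: E = 5.319e-19 J.
N = E_total / E_photon = 2.22e18.

2.22e18 photons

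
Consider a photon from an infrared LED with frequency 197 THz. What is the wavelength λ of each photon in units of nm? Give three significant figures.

1520 nm

First convert: f = 197 THz = 1.97 × 10^14 Hz.
Since λ = c/f for a photon, λ = 1.522 × 10^-6 m.
Converting to nm: λ = 1522 nm ≈ 1520 nm.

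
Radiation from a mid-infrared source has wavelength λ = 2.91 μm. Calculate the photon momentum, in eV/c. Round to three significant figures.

First convert: λ = 2.91 μm = 2.91 × 10^-6 m.
For a photon p = h/λ, so p = 2.277 × 10^-28 kg·m/s.
Converting to eV/c: p = 0.4261 eV/c ≈ 0.426 eV/c.

0.426 eV/c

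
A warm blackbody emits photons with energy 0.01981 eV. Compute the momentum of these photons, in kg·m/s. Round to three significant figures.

Convert to SI: E = 0.01981 eV = 3.1739 × 10^-21 J.
Apply p = E/c: p = 1.059 × 10^-29 kg·m/s.
So p ≈ 1.06 × 10^-29 kg·m/s.

1.06 × 10^-29 kg·m/s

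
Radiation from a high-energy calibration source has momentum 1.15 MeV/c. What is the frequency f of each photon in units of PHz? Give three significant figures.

Use h = 6.62607015e-34 J·s, c = 2.99792458e8 m/s, 1 eV = 1.602176634e-19 J.
First convert: p = 1.15 MeV/c = 6.1459e-22 kg·m/s.
Apply f = pc/h: f = 2.781e20 Hz.
Converting to PHz: f = 278100 PHz ≈ 2.78e5 PHz.

2.78e5 PHz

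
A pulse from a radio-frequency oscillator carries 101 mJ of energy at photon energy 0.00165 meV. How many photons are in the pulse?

Per-photon energy: E = 2.644e-25 J (from energy = 0.00165 meV).
N = E_total / E_photon = 0.101 J / 2.644e-25 J = 3.82e23.

3.82e23 photons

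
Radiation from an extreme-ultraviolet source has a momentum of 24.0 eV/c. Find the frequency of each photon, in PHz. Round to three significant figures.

5.80 PHz

First convert: p = 24.0 eV/c = 1.2826 × 10^-26 kg·m/s.
For a photon f = pc/h, so f = 5.803 × 10^15 Hz.
Converting to PHz: f = 5.803 PHz ≈ 5.80 PHz.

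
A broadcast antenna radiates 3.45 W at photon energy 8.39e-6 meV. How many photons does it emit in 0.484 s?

Total energy: E_total = P·t = 3.45 × 0.484 = 1.670 J.
Per-photon energy: E = 1.344e-27 J.
N = E_total / E_photon = 1.24e27.

1.24e27 photons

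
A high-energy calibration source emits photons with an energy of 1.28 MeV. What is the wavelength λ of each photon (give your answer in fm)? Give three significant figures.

969 fm

In SI units: E = 1.28 MeV = 2.0508 × 10^-13 J.
The photon relation is λ = hc/E, giving λ = 9.686 × 10^-13 m.
Converting to fm: λ = 968.6 fm ≈ 969 fm.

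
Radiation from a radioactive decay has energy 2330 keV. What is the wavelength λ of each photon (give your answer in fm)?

(h = 6.62607015e-34 J·s, c = 2.99792458e8 m/s, 1 eV = 1.602176634e-19 J.)
First convert: E = 2330 keV = 3.7331e-13 J.
For a photon λ = hc/E, so λ = 5.321e-13 m.
Converting to fm: λ = 532.1 fm ≈ 532 fm.

532 fm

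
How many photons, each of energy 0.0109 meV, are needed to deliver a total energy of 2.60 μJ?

1.49·10^18 photons

Per-photon energy: E = 1.746·10^-24 J (from energy = 0.0109 meV).
N = E_total / E_photon = 2.60·10^-6 J / 1.746·10^-24 J = 1.49·10^18.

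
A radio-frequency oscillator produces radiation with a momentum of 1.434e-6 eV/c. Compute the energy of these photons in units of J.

In SI units: p = 1.434e-6 eV/c = 7.6637e-34 kg·m/s.
For a photon E = pc, so E = 2.298e-25 J.
So E ≈ 2.30e-25 J.

2.30e-25 J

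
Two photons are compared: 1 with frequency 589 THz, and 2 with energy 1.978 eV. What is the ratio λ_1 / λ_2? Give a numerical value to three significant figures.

0.812

λ_1 = 5.090e-7 m (from frequency = 589 THz, via λ = c/f).
λ_2 = 6.268e-7 m (from energy = 1.978 eV, via λ = hc/E).
Ratio = 5.090e-7 / 6.268e-7 = 0.812.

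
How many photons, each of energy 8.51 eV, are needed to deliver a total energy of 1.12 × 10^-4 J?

Per-photon energy: E = 1.363 × 10^-18 J (from energy = 8.51 eV).
N = E_total / E_photon = 1.12 × 10^-4 J / 1.363 × 10^-18 J = 8.21 × 10^13.

8.21 × 10^13 photons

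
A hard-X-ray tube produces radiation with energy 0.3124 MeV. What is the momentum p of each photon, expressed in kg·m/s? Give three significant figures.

Take c = 2.99792458 × 10^8 m/s, 1 eV = 1.602176634 × 10^-19 J.
In SI units: E = 0.3124 MeV = 5.0052 × 10^-14 J.
For a photon p = E/c, so p = 1.670 × 10^-22 kg·m/s.
So p ≈ 1.67 × 10^-22 kg·m/s.

1.67 × 10^-22 kg·m/s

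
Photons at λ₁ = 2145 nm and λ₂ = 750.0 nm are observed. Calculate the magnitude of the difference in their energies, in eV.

Using E = hc/λ: E₁ = 9.2608 × 10^-20 J, E₂ = 2.6486 × 10^-19 J.
|ΔE| = |9.2608 × 10^-20 − 2.6486 × 10^-19| = 1.72 × 10^-19 J = 1.08 eV.

1.08 eV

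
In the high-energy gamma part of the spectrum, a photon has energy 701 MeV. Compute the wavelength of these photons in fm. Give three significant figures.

1.77 fm

(h = 6.62607015e-34 J·s, c = 2.99792458e8 m/s, 1 eV = 1.602176634e-19 J.)
First convert: E = 701 MeV = 1.1231e-10 J.
Apply λ = hc/E: λ = 1.769e-15 m.
Converting to fm: λ = 1.769 fm ≈ 1.77 fm.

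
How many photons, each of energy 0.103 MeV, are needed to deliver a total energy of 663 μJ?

Per-photon energy: E = 1.650 × 10^-14 J (from energy = 0.103 MeV).
N = E_total / E_photon = 6.63 × 10^-4 J / 1.650 × 10^-14 J = 4.02 × 10^10.

4.02 × 10^10 photons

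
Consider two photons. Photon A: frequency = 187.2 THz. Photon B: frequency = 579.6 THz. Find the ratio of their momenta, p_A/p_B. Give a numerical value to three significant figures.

0.323

p_A = 4.138·10^-28 kg·m/s (from frequency = 187.2 THz, via p = hf/c).
p_B = 1.281·10^-27 kg·m/s (from frequency = 579.6 THz, via p = hf/c).
Ratio = 4.138·10^-28 / 1.281·10^-27 = 0.323.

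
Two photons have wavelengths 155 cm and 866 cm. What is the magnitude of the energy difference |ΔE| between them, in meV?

6.57·10^-4 meV

Using E = hc/λ: E₁ = 1.282·10^-25 J, E₂ = 2.294·10^-26 J.
|ΔE| = |1.282·10^-25 − 2.294·10^-26| = 1.05·10^-25 J = 6.57·10^-4 meV.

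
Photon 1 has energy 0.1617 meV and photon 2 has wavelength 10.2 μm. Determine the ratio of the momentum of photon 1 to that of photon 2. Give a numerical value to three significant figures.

1.33e-3

p_1 = 8.642e-32 kg·m/s (from energy = 0.1617 meV, via p = E/c).
p_2 = 6.496e-29 kg·m/s (from wavelength = 10.2 μm, via p = h/λ).
Ratio = 8.642e-32 / 6.496e-29 = 1.33e-3.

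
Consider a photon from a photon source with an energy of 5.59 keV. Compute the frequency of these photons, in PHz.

Use h = 6.62607015e-34 J·s, 1 eV = 1.602176634e-19 J.
Convert to SI: E = 5.59 keV = 8.9562e-16 J.
The photon relation is f = E/h, giving f = 1.352e18 Hz.
Converting to PHz: f = 1352 PHz ≈ 1350 PHz.

1350 PHz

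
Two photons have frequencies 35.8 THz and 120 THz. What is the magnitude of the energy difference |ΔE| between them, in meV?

348 meV

Using E = hf: E₁ = 2.372 × 10^-20 J, E₂ = 7.951 × 10^-20 J.
|ΔE| = |2.372 × 10^-20 − 7.951 × 10^-20| = 5.58 × 10^-20 J = 348 meV.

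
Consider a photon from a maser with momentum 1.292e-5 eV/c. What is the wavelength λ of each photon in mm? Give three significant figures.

96.0 mm

Convert to SI: p = 1.292e-5 eV/c = 6.9048e-33 kg·m/s.
Since λ = h/p for a photon, λ = 0.09596 m.
Converting to mm: λ = 95.96 mm ≈ 96.0 mm.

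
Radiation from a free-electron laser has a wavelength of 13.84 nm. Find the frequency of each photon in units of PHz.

21.7 PHz

Take c = 2.99792458·10^8 m/s.
Convert to SI: λ = 13.84 nm = 1.384·10^-8 m.
The photon relation is f = c/λ, giving f = 2.166·10^16 Hz.
Converting to PHz: f = 21.66 PHz ≈ 21.7 PHz.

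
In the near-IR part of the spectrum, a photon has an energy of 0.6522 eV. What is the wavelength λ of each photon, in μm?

1.90 μm

Convert to SI: E = 0.6522 eV = 1.0449e-19 J.
Apply λ = hc/E: λ = 1.901e-6 m.
Converting to μm: λ = 1.901 μm ≈ 1.90 μm.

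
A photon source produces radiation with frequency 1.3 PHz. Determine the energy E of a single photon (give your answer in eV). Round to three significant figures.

5.38 eV

(h = 6.62607015 × 10^-34 J·s, 1 eV = 1.602176634 × 10^-19 J.)
Convert to SI: f = 1.3 PHz = 1.3 × 10^15 Hz.
Apply E = hf: E = 8.614 × 10^-19 J.
Converting to eV: E = 5.376 eV ≈ 5.38 eV.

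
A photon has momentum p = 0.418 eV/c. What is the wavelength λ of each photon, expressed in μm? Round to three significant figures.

Use h = 6.62607015e-34 J·s, c = 2.99792458e8 m/s, 1 eV = 1.602176634e-19 J.
First convert: p = 0.418 eV/c = 2.2339e-28 kg·m/s.
For a photon λ = h/p, so λ = 2.966e-6 m.
Converting to μm: λ = 2.966 μm ≈ 2.97 μm.

2.97 μm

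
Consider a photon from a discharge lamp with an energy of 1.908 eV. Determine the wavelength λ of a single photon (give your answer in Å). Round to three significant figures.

Take h = 6.62607015e-34 J·s, c = 2.99792458e8 m/s, 1 eV = 1.602176634e-19 J.
First convert: E = 1.908 eV = 3.0570e-19 J.
Since λ = hc/E for a photon, λ = 6.498e-7 m.
Converting to Å: λ = 6498 Å ≈ 6500 Å.

6500 Å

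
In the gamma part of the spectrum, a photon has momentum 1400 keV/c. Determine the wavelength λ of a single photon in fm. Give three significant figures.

(h = 6.62607015 × 10^-34 J·s, c = 2.99792458 × 10^8 m/s, 1 eV = 1.602176634 × 10^-19 J.)
In SI units: p = 1400 keV/c = 7.4820 × 10^-22 kg·m/s.
Apply λ = h/p: λ = 8.856 × 10^-13 m.
Converting to fm: λ = 885.6 fm ≈ 886 fm.

886 fm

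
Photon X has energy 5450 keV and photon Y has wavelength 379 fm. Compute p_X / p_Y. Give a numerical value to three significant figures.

1.67

p_X = 2.913e-21 kg·m/s (from energy = 5450 keV, via p = E/c).
p_Y = 1.748e-21 kg·m/s (from wavelength = 379 fm, via p = h/λ).
Ratio = 2.913e-21 / 1.748e-21 = 1.67.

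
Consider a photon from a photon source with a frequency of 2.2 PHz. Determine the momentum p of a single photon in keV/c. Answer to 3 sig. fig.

First convert: f = 2.2 PHz = 2.2e15 Hz.
Apply p = hf/c: p = 4.862e-27 kg·m/s.
Converting to keV/c: p = 0.009098 keV/c ≈ 9.10e-3 keV/c.

9.10e-3 keV/c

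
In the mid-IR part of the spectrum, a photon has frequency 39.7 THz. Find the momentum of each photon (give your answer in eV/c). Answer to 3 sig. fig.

First convert: f = 39.7 THz = 3.97 × 10^13 Hz.
Apply p = hf/c: p = 8.775 × 10^-29 kg·m/s.
Converting to eV/c: p = 0.1642 eV/c ≈ 0.164 eV/c.

0.164 eV/c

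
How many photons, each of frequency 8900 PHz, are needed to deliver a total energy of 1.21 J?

Per-photon energy: E = 5.897 × 10^-15 J (from frequency = 8900 PHz).
N = E_total / E_photon = 1.21 J / 5.897 × 10^-15 J = 2.05 × 10^14.

2.05 × 10^14 photons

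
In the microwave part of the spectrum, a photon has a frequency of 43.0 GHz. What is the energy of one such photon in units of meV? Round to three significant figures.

0.178 meV

First convert: f = 43.0 GHz = 4.30e10 Hz.
For a photon E = hf, so E = 2.849e-23 J.
Converting to meV: E = 0.1778 meV ≈ 0.178 meV.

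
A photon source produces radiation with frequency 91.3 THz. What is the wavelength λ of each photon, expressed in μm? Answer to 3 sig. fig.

3.28 μm

Convert to SI: f = 91.3 THz = 9.13e13 Hz.
For a photon λ = c/f, so λ = 3.284e-6 m.
Converting to μm: λ = 3.284 μm ≈ 3.28 μm.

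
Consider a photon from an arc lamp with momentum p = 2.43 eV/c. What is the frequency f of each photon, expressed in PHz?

0.588 PHz

Use h = 6.62607015e-34 J·s, c = 2.99792458e8 m/s, 1 eV = 1.602176634e-19 J.
In SI units: p = 2.43 eV/c = 1.2987e-27 kg·m/s.
Apply f = pc/h: f = 5.876e14 Hz.
Converting to PHz: f = 0.5876 PHz ≈ 0.588 PHz.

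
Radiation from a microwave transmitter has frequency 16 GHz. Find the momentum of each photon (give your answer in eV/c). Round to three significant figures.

First convert: f = 16 GHz = 1.6e10 Hz.
Apply p = hf/c: p = 3.536e-32 kg·m/s.
Converting to eV/c: p = 6.617e-5 eV/c ≈ 6.62e-5 eV/c.

6.62e-5 eV/c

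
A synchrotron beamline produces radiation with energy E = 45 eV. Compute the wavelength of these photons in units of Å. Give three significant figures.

276 Å

(h = 6.62607015 × 10^-34 J·s, c = 2.99792458 × 10^8 m/s, 1 eV = 1.602176634 × 10^-19 J.)
In SI units: E = 45 eV = 7.2098 × 10^-18 J.
The photon relation is λ = hc/E, giving λ = 2.755 × 10^-8 m.
Converting to Å: λ = 275.5 Å ≈ 276 Å.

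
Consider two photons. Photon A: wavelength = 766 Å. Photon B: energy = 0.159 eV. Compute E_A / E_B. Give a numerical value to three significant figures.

102

E_A = 2.593 × 10^-18 J (from wavelength = 766 Å, via E = hc/λ).
E_B = 2.547 × 10^-20 J (from energy = 0.159 eV, via E given directly).
Ratio = 2.593 × 10^-18 / 2.547 × 10^-20 = 102.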